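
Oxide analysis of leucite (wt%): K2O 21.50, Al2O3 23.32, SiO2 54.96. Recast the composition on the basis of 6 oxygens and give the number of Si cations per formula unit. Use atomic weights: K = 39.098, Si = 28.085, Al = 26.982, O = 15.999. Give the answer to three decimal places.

2.000 Si apfu

K2O: 21.50/94.195 = 0.22825 mol → 0.45650 mol K, 0.22825 mol O.
Al2O3: 23.32/101.961 = 0.22871 mol → 0.45742 mol Al, 0.68613 mol O.
SiO2: 54.96/60.083 = 0.91473 mol → 0.91473 mol Si, 1.82946 mol O.
Total oxygen = 2.74384 mol. Normalization factor = 6/2.74384 = 2.18672.
Si per 6 O = 0.91473 × 2.18672 = 2.000.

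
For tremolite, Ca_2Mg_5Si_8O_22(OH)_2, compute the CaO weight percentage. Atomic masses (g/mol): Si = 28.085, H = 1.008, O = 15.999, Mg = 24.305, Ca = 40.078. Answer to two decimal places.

13.81 wt%

Molar mass of Ca_2Mg_5Si_8O_22(OH)_2 = 2×40.078 + 5×24.305 + 8×28.085 + 24×15.999 + 2×1.008 = 812.353 g/mol.
Each formula unit contains 2 Ca, equivalent to 2/1 = 2.0000 mol CaO.
M(CaO) = 1×40.078 + 1×15.999 = 56.077 g/mol.
Mass of CaO per formula unit = 2.0000 × 56.077 = 112.154 g.
CaO wt% = 112.154 / 812.353 × 100 = 13.81%.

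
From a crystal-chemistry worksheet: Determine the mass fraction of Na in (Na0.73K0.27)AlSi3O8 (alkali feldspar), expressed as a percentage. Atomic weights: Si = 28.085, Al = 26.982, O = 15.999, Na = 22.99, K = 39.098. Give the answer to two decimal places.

6.30 wt%

Formula mass = 0.73·22.99 + 0.27·39.098 + 1·26.982 + 3·28.085 + 8·15.999 = 266.568 g/mol, of which 16.783 g is Na.
So Na makes up 16.783/266.568 = 0.0630 of the mass, i.e. 6.30%.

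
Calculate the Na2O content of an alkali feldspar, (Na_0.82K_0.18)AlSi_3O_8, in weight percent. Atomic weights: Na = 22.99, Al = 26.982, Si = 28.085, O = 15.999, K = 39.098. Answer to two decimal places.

Formula mass = 265.118 g/mol.
0.82 Na → 0.4100 mol Na2O per formula unit; M(Na2O) = 61.979, so Na2O mass = 25.411 g.
25.411/265.118 × 100 = 9.58 wt%.

9.58 wt%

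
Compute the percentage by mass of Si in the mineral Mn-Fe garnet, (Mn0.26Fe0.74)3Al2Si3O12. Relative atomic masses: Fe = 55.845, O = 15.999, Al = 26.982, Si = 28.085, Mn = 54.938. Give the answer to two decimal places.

16.95 weight percent

M((Mn0.26Fe0.74)3Al2Si3O12) = 497.035 g/mol.
Si contributes 3 × 28.085 = 84.255 g per mole.
84.255/497.035 = 0.1695 → 16.95%.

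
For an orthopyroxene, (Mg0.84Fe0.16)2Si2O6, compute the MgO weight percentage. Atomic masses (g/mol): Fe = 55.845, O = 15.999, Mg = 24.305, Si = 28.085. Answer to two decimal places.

32.11 wt%

Molar mass of (Mg0.84Fe0.16)2Si2O6 = 1.68·24.305 + 0.32·55.845 + 2·28.085 + 6·15.999 = 210.867 g/mol.
Each formula unit contains 1.68 Mg, equivalent to 1.68/1 = 1.6800 mol MgO.
M(MgO) = 1×24.305 + 1×15.999 = 40.304 g/mol.
Mass of MgO per formula unit = 1.6800 × 40.304 = 67.711 g.
MgO wt% = 67.711 / 210.867 × 100 = 32.11%.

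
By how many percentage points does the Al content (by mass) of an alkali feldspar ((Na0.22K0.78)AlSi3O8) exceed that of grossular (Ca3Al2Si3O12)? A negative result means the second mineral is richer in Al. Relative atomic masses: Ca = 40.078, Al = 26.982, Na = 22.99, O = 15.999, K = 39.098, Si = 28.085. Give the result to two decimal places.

-2.16 percentage points

M((Na0.22K0.78)AlSi3O8) = 274.783 g/mol, so wt% Al = 26.982/274.783 × 100 = 9.82%.
M(Ca3Al2Si3O12) = 450.441 g/mol, so wt% Al = 53.964/450.441 × 100 = 11.98%.
9.82 − 11.98 = -2.16 pp.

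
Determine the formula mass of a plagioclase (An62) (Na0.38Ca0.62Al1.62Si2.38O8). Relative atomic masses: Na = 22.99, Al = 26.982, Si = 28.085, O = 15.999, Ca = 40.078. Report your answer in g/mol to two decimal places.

272.13 g/mol

Na: 0.38 × 22.99 = 8.7362
Ca: 0.62 × 40.078 = 24.8484
Al: 1.62 × 26.982 = 43.7108
Si: 2.38 × 28.085 = 66.8423
O: 8 × 15.999 = 127.9920
Summing the contributions gives the formula mass.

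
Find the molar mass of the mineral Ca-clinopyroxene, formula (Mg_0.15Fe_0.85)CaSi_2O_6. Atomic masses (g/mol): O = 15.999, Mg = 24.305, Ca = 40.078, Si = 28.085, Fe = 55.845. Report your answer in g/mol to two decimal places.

M = 0.15·24.305 + 0.85·55.845 + 1·40.078 + 2·28.085 + 6·15.999

243.36 g/mol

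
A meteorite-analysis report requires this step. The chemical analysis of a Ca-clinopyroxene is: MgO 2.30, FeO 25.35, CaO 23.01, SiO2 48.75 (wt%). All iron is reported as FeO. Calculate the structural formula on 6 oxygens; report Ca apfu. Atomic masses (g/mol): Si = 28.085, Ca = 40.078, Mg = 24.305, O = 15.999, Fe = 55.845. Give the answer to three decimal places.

MgO (M=40.304): mol = 0.05707; Mg = 0.05707, O = 0.05707.
FeO (M=71.844): mol = 0.35285; Fe = 0.35285, O = 0.35285.
CaO (M=56.077): mol = 0.41033; Ca = 0.41033, O = 0.41033.
SiO2 (M=60.083): mol = 0.81138; Si = 0.81138, O = 1.62276.
ΣO = 2.44301; factor = 6/ΣO = 2.45599.
Ca apfu = 0.41033 × 2.45599 = 1.008.

1.008 Ca apfu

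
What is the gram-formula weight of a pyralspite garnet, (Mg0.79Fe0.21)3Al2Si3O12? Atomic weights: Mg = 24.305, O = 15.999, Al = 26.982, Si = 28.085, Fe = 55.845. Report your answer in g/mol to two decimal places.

422.99 g/mol

M = 2.37*24.305 + 0.63*55.845 + 2*26.982 + 3*28.085 + 12*15.999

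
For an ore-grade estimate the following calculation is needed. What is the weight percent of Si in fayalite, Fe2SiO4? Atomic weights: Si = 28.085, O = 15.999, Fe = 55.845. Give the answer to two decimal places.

Formula mass = 2*55.845 + 1*28.085 + 4*15.999 = 203.771 g/mol, of which 28.085 g is Si.
So Si makes up 28.085/203.771 = 0.1378 of the mass, i.e. 13.78%.

13.78 weight percent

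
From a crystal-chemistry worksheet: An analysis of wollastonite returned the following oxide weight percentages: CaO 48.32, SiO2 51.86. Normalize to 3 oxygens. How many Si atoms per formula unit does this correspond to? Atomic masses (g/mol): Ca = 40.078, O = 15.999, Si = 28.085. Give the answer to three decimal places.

48.32 wt% CaO ÷ 56.077 g/mol = 0.86167 mol, giving 0.86167 Ca and 0.86167 O.
51.86 wt% SiO2 ÷ 60.083 g/mol = 0.86314 mol, giving 0.86314 Si and 1.72628 O.
Oxygen sums to 2.58795; scaling by 3/2.58795 = 1.15922 puts the formula on 3 O.
Si: 0.86314 × 1.15922 = 1.001 atoms per formula unit.

1.001 Si apfu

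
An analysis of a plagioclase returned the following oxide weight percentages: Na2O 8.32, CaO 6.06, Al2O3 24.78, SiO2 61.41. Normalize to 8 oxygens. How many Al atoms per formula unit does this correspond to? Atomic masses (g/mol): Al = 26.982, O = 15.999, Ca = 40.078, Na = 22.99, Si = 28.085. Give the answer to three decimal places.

1.289 Al apfu

Na2O: 8.32/61.979 = 0.13424 mol → 0.26848 mol Na, 0.13424 mol O.
CaO: 6.06/56.077 = 0.10807 mol → 0.10807 mol Ca, 0.10807 mol O.
Al2O3: 24.78/101.961 = 0.24303 mol → 0.48606 mol Al, 0.72909 mol O.
SiO2: 61.41/60.083 = 1.02209 mol → 1.02209 mol Si, 2.04418 mol O.
Total oxygen = 3.01558 mol. Normalization factor = 8/3.01558 = 2.65289.
Al per 8 O = 0.48606 × 2.65289 = 1.289.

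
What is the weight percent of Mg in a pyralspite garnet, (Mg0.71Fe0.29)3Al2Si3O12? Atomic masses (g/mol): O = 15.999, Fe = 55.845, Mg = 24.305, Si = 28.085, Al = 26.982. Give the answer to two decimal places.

Formula mass = 2.13×24.305 + 0.87×55.845 + 2×26.982 + 3×28.085 + 12×15.999 = 430.562 g/mol, of which 51.770 g is Mg.
So Mg makes up 51.770/430.562 = 0.1202 of the mass, i.e. 12.02%.

12.02 weight percent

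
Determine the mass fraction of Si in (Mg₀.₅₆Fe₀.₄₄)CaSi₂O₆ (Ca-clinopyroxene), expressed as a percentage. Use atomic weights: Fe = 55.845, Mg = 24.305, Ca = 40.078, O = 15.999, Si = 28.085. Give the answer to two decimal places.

Formula mass = 0.56*24.305 + 0.44*55.845 + 1*40.078 + 2*28.085 + 6*15.999 = 230.425 g/mol, of which 56.170 g is Si.
So Si makes up 56.170/230.425 = 0.2438 of the mass, i.e. 24.38%.

24.38 wt%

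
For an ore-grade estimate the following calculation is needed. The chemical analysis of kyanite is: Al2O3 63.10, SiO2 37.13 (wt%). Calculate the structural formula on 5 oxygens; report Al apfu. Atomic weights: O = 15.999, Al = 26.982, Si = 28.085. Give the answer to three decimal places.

2.001 Al apfu

Al2O3: 63.10/101.961 = 0.61886 mol → 1.23772 mol Al, 1.85658 mol O.
SiO2: 37.13/60.083 = 0.61798 mol → 0.61798 mol Si, 1.23596 mol O.
Total oxygen = 3.09254 mol. Normalization factor = 5/3.09254 = 1.61679.
Al per 5 O = 1.23772 × 1.61679 = 2.001.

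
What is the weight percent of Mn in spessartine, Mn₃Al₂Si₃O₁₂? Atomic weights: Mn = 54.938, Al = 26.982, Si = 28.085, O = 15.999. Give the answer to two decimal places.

Molar mass of Mn₃Al₂Si₃O₁₂: 3*54.938 + 2*26.982 + 3*28.085 + 12*15.999 = 495.021 g/mol.
Mass of Mn per formula unit: 3 × 54.938 = 164.814 g.
Weight fraction Mn = 164.814 / 495.021 = 0.3329.

33.29 weight percent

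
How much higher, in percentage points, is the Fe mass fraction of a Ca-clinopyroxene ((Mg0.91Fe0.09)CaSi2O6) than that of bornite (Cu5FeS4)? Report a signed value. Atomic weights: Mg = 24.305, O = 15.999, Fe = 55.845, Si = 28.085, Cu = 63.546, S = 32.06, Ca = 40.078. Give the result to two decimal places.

-8.84 percentage points

Fe in (Mg0.91Fe0.09)CaSi2O6: molar mass 219.386 g/mol; 0.09×55.845 = 5.026 g → 2.29 wt%.
Fe in Cu5FeS4: molar mass 501.815 g/mol; 1×55.845 = 55.845 g → 11.13 wt%.
Difference = 2.29 − 11.13 = -8.84 percentage points.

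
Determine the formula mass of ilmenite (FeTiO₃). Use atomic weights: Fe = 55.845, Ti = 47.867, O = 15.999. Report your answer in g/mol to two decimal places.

The formula mass is the sum 1×55.845 + 1×47.867 + 3×15.999.

151.71 g/mol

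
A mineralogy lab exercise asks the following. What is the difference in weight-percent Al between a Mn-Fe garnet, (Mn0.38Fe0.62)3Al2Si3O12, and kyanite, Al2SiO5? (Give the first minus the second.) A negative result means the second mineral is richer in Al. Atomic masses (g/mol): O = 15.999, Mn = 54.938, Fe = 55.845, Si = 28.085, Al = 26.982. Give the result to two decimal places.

-22.44 percentage points

M((Mn0.38Fe0.62)3Al2Si3O12) = 496.708 g/mol, so wt% Al = 53.964/496.708 × 100 = 10.86%.
M(Al2SiO5) = 162.044 g/mol, so wt% Al = 53.964/162.044 × 100 = 33.30%.
10.86 − 33.30 = -22.44 pp.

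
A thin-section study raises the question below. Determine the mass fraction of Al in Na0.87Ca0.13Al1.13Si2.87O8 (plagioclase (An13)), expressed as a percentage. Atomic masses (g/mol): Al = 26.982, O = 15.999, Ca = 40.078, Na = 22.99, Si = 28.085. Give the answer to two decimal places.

Formula mass = 0.87×22.99 + 0.13×40.078 + 1.13×26.982 + 2.87×28.085 + 8×15.999 = 264.297 g/mol, of which 30.490 g is Al.
So Al makes up 30.490/264.297 = 0.1154 of the mass, i.e. 11.54%.

11.54 mass %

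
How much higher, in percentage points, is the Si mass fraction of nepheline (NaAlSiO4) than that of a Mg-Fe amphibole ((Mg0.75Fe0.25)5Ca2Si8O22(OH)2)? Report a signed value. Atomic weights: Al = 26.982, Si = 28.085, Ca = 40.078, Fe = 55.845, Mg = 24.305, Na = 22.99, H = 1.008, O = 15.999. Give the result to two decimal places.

M(NaAlSiO4) = 142.053 g/mol, so wt% Si = 28.085/142.053 × 100 = 19.77%.
M((Mg0.75Fe0.25)5Ca2Si8O22(OH)2) = 851.778 g/mol, so wt% Si = 224.680/851.778 × 100 = 26.38%.
19.77 − 26.38 = -6.61 pp.

-6.61 percentage points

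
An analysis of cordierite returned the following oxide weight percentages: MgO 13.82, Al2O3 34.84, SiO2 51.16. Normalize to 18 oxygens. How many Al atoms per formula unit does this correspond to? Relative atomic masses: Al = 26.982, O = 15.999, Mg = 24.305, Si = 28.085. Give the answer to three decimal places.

MgO (M=40.304): mol = 0.34289; Mg = 0.34289, O = 0.34289.
Al2O3 (M=101.961): mol = 0.34170; Al = 0.68340, O = 1.02510.
SiO2 (M=60.083): mol = 0.85149; Si = 0.85149, O = 1.70298.
ΣO = 3.07097; factor = 18/ΣO = 5.86134.
Al apfu = 0.68340 × 5.86134 = 4.006.

4.006 Al apfu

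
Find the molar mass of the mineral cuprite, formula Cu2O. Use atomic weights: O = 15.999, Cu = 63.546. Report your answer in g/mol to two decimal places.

M = 2*63.546 + 1*15.999

143.09 g/mol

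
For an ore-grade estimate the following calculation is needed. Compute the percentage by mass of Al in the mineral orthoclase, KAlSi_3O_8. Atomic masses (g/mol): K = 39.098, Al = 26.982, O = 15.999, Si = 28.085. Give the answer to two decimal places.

9.69 weight percent

Molar mass of KAlSi_3O_8: 1*39.098 + 1*26.982 + 3*28.085 + 8*15.999 = 278.327 g/mol.
Mass of Al per formula unit: 1 × 26.982 = 26.982 g.
Weight fraction Al = 26.982 / 278.327 = 0.0969.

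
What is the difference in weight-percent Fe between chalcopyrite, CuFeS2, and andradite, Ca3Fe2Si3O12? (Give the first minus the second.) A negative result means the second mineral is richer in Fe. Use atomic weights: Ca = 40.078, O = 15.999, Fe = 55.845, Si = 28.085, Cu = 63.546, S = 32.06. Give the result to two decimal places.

Fe in CuFeS2: molar mass 183.511 g/mol; 1×55.845 = 55.845 g → 30.43 wt%.
Fe in Ca3Fe2Si3O12: molar mass 508.167 g/mol; 2×55.845 = 111.690 g → 21.98 wt%.
Difference = 30.43 − 21.98 = 8.45 percentage points.

8.45 percentage points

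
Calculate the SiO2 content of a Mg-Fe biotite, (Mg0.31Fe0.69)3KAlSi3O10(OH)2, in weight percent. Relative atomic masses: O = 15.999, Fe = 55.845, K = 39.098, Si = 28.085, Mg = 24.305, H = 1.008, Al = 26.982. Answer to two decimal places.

37.35 wt%

Molar mass of (Mg0.31Fe0.69)3KAlSi3O10(OH)2 = 0.93·24.305 + 2.07·55.845 + 1·39.098 + 1·26.982 + 3·28.085 + 12·15.999 + 2·1.008 = 482.542 g/mol.
Each formula unit contains 3 Si, equivalent to 3/1 = 3.0000 mol SiO2.
M(SiO2) = 1×28.085 + 2×15.999 = 60.083 g/mol.
Mass of SiO2 per formula unit = 3.0000 × 60.083 = 180.249 g.
SiO2 wt% = 180.249 / 482.542 × 100 = 37.35%.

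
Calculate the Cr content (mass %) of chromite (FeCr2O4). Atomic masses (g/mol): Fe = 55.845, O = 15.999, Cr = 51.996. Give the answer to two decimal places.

M(FeCr2O4) = 223.833 g/mol.
Cr contributes 2 × 51.996 = 103.992 g per mole.
103.992/223.833 = 0.4646 → 46.46%.

46.46 mass %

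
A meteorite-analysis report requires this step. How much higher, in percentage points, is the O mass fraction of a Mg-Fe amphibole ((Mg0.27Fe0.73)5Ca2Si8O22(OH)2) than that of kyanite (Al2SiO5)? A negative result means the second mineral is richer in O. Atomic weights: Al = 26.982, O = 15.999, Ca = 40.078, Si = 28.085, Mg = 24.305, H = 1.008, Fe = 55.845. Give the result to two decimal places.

-7.97 percentage points

O in (Mg0.27Fe0.73)5Ca2Si8O22(OH)2: molar mass 927.474 g/mol; 24×15.999 = 383.976 g → 41.40 wt%.
O in Al2SiO5: molar mass 162.044 g/mol; 5×15.999 = 79.995 g → 49.37 wt%.
Difference = 41.40 − 49.37 = -7.97 percentage points.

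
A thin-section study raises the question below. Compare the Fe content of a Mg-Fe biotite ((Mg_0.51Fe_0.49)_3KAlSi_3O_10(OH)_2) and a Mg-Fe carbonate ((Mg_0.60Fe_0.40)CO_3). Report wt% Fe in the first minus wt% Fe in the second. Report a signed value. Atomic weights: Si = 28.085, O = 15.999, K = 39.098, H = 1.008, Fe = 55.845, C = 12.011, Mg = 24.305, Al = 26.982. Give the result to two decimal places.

-5.34 percentage points

First mineral: 82.092 g Fe in 463.618 g formula = 17.71 wt% Fe.
Second mineral: 22.338 g Fe in 96.929 g formula = 23.05 wt% Fe.
17.71% − 23.05% gives a difference of -5.34 percentage points.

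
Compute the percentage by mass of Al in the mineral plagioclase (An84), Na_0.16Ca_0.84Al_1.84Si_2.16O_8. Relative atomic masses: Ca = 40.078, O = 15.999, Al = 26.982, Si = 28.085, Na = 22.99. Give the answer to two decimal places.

18.01 weight percent

Formula mass = 0.16*22.99 + 0.84*40.078 + 1.84*26.982 + 2.16*28.085 + 8*15.999 = 275.646 g/mol, of which 49.647 g is Al.
So Al makes up 49.647/275.646 = 0.1801 of the mass, i.e. 18.01%.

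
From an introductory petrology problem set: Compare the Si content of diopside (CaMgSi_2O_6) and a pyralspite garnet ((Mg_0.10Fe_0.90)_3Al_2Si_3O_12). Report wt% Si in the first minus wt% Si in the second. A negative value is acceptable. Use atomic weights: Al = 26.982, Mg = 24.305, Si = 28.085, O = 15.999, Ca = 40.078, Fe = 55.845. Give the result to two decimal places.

First mineral: 56.170 g Si in 216.547 g formula = 25.94 wt% Si.
Second mineral: 84.255 g Si in 488.280 g formula = 17.26 wt% Si.
25.94% − 17.26% gives a difference of 8.68 percentage points.

8.68 percentage points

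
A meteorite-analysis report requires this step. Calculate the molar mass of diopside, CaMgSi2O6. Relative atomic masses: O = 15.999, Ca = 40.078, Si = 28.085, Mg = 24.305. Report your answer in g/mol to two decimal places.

M = 1*40.078 + 1*24.305 + 2*28.085 + 6*15.999

216.55 g/mol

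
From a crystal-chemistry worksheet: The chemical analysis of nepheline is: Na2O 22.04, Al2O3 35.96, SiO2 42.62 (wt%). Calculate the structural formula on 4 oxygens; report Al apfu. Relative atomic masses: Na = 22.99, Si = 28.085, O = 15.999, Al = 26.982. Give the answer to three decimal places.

0.996 Al apfu

22.04 wt% Na2O ÷ 61.979 g/mol = 0.35560 mol, giving 0.71120 Na and 0.35560 O.
35.96 wt% Al2O3 ÷ 101.961 g/mol = 0.35268 mol, giving 0.70536 Al and 1.05804 O.
42.62 wt% SiO2 ÷ 60.083 g/mol = 0.70935 mol, giving 0.70935 Si and 1.41870 O.
Oxygen sums to 2.83234; scaling by 4/2.83234 = 1.41226 puts the formula on 4 O.
Al: 0.70536 × 1.41226 = 0.996 atoms per formula unit.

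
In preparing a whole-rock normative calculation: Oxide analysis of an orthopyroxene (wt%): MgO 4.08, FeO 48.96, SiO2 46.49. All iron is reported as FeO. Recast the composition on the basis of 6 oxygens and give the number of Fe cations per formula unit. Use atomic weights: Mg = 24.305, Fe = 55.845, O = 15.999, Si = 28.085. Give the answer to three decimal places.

1.755 Fe apfu

4.08 wt% MgO ÷ 40.304 g/mol = 0.10123 mol, giving 0.10123 Mg and 0.10123 O.
48.96 wt% FeO ÷ 71.844 g/mol = 0.68148 mol, giving 0.68148 Fe and 0.68148 O.
46.49 wt% SiO2 ÷ 60.083 g/mol = 0.77376 mol, giving 0.77376 Si and 1.54752 O.
Oxygen sums to 2.33023; scaling by 6/2.33023 = 2.57485 puts the formula on 6 O.
Fe: 0.68148 × 2.57485 = 1.755 atoms per formula unit.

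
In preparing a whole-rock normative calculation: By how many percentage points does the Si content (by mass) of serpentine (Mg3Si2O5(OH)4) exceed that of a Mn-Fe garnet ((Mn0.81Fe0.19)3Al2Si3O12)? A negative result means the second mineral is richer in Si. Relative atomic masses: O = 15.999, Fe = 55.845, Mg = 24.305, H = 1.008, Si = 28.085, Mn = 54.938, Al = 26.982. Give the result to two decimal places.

M(Mg3Si2O5(OH)4) = 277.108 g/mol, so wt% Si = 56.170/277.108 × 100 = 20.27%.
M((Mn0.81Fe0.19)3Al2Si3O12) = 495.538 g/mol, so wt% Si = 84.255/495.538 × 100 = 17.00%.
20.27 − 17.00 = 3.27 pp.

3.27 percentage points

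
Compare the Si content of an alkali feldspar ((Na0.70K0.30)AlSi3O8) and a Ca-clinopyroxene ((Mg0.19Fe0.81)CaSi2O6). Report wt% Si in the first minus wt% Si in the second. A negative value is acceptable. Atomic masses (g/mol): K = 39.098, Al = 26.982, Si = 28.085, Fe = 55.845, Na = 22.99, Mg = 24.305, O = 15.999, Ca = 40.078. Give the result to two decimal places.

M((Na0.70K0.30)AlSi3O8) = 267.051 g/mol, so wt% Si = 84.255/267.051 × 100 = 31.55%.
M((Mg0.19Fe0.81)CaSi2O6) = 242.094 g/mol, so wt% Si = 56.170/242.094 × 100 = 23.20%.
31.55 − 23.20 = 8.35 pp.

8.35 percentage points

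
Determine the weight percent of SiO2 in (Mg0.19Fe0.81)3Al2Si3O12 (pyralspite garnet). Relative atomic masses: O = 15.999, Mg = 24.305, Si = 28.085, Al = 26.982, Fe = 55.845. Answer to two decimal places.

Molar mass of (Mg0.19Fe0.81)3Al2Si3O12 = 0.57×24.305 + 2.43×55.845 + 2×26.982 + 3×28.085 + 12×15.999 = 479.764 g/mol.
Each formula unit contains 3 Si, equivalent to 3/1 = 3.0000 mol SiO2.
M(SiO2) = 1×28.085 + 2×15.999 = 60.083 g/mol.
Mass of SiO2 per formula unit = 3.0000 × 60.083 = 180.249 g.
SiO2 wt% = 180.249 / 479.764 × 100 = 37.57%.

37.57 wt%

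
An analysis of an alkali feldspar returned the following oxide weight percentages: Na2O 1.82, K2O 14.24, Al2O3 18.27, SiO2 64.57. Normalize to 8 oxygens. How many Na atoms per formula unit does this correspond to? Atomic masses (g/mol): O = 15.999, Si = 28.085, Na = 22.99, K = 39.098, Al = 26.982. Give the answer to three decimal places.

1.82 wt% Na2O ÷ 61.979 g/mol = 0.02936 mol, giving 0.05872 Na and 0.02936 O.
14.24 wt% K2O ÷ 94.195 g/mol = 0.15118 mol, giving 0.30236 K and 0.15118 O.
18.27 wt% Al2O3 ÷ 101.961 g/mol = 0.17919 mol, giving 0.35838 Al and 0.53757 O.
64.57 wt% SiO2 ÷ 60.083 g/mol = 1.07468 mol, giving 1.07468 Si and 2.14936 O.
Oxygen sums to 2.86747; scaling by 8/2.86747 = 2.78992 puts the formula on 8 O.
Na: 0.05872 × 2.78992 = 0.164 atoms per formula unit.

0.164 Na apfu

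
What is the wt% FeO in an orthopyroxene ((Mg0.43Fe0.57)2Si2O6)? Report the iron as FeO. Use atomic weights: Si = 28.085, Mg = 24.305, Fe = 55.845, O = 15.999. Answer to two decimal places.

34.60 wt%

Formula mass = 236.730 g/mol.
1.14 Fe → 1.1400 mol FeO per formula unit; M(FeO) = 71.844, so FeO mass = 81.902 g.
81.902/236.730 × 100 = 34.60 wt%.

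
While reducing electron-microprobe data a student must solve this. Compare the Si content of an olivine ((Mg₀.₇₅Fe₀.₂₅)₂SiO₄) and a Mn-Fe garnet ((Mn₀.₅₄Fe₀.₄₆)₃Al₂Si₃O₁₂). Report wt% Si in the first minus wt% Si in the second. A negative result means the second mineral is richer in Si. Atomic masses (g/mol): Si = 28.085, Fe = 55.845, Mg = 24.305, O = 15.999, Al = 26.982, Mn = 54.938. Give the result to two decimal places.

0.97 percentage points

First mineral: 28.085 g Si in 156.461 g formula = 17.95 wt% Si.
Second mineral: 84.255 g Si in 496.273 g formula = 16.98 wt% Si.
17.95% − 16.98% gives a difference of 0.97 percentage points.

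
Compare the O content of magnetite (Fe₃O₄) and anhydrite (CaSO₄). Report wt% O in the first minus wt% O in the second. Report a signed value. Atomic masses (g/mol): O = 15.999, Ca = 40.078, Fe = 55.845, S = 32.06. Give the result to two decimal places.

First mineral: 63.996 g O in 231.531 g formula = 27.64 wt% O.
Second mineral: 63.996 g O in 136.134 g formula = 47.01 wt% O.
27.64% − 47.01% gives a difference of -19.37 percentage points.

-19.37 percentage points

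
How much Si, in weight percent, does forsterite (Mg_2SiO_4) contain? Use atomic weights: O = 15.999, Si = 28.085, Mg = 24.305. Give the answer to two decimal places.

Molar mass of Mg_2SiO_4: 2*24.305 + 1*28.085 + 4*15.999 = 140.691 g/mol.
Mass of Si per formula unit: 1 × 28.085 = 28.085 g.
Weight fraction Si = 28.085 / 140.691 = 0.1996.

19.96 weight percent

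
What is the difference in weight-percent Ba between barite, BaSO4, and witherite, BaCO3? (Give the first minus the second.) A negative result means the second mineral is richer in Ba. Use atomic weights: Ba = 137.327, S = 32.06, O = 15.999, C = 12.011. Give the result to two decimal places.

-10.75 percentage points

M(BaSO4) = 233.383 g/mol, so wt% Ba = 137.327/233.383 × 100 = 58.84%.
M(BaCO3) = 197.335 g/mol, so wt% Ba = 137.327/197.335 × 100 = 69.59%.
58.84 − 69.59 = -10.75 pp.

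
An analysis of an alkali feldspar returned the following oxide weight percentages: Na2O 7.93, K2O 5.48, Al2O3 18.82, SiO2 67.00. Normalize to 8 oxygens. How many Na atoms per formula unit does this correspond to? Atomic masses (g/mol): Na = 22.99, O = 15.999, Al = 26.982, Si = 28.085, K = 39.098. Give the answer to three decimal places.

0.689 Na apfu

Na2O (M=61.979): mol = 0.12795; Na = 0.25590, O = 0.12795.
K2O (M=94.195): mol = 0.05818; K = 0.11636, O = 0.05818.
Al2O3 (M=101.961): mol = 0.18458; Al = 0.36916, O = 0.55374.
SiO2 (M=60.083): mol = 1.11512; Si = 1.11512, O = 2.23024.
ΣO = 2.97011; factor = 8/ΣO = 2.69350.
Na apfu = 0.25590 × 2.69350 = 0.689.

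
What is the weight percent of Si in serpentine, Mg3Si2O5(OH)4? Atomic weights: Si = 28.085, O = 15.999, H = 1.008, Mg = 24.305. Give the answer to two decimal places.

20.27 weight percent

M(Mg3Si2O5(OH)4) = 277.108 g/mol.
Si contributes 2 × 28.085 = 56.170 g per mole.
56.170/277.108 = 0.2027 → 20.27%.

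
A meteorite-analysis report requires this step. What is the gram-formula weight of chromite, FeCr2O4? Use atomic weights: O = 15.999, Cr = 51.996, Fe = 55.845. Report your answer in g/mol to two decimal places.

The formula mass is the sum 1×55.845 + 2×51.996 + 4×15.999.

223.83 g/mol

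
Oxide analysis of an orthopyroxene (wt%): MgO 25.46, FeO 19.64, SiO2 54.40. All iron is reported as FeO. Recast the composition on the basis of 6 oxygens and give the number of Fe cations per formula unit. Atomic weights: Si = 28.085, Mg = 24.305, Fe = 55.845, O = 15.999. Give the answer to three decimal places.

0.604 Fe apfu

MgO (M=40.304): mol = 0.63170; Mg = 0.63170, O = 0.63170.
FeO (M=71.844): mol = 0.27337; Fe = 0.27337, O = 0.27337.
SiO2 (M=60.083): mol = 0.90541; Si = 0.90541, O = 1.81082.
ΣO = 2.71589; factor = 6/ΣO = 2.20922.
Fe apfu = 0.27337 × 2.20922 = 0.604.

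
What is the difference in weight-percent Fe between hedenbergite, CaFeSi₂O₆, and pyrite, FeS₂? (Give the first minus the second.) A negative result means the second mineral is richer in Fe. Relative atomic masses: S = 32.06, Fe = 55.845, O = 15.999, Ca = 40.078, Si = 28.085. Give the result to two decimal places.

First mineral: 55.845 g Fe in 248.087 g formula = 22.51 wt% Fe.
Second mineral: 55.845 g Fe in 119.965 g formula = 46.55 wt% Fe.
22.51% − 46.55% gives a difference of -24.04 percentage points.

-24.04 percentage points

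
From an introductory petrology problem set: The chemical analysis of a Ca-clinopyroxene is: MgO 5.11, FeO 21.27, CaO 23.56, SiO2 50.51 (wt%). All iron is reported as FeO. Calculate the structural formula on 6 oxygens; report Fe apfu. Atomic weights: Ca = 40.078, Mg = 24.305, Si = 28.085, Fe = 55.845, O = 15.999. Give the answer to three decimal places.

MgO: 5.11/40.304 = 0.12679 mol → 0.12679 mol Mg, 0.12679 mol O.
FeO: 21.27/71.844 = 0.29606 mol → 0.29606 mol Fe, 0.29606 mol O.
CaO: 23.56/56.077 = 0.42014 mol → 0.42014 mol Ca, 0.42014 mol O.
SiO2: 50.51/60.083 = 0.84067 mol → 0.84067 mol Si, 1.68134 mol O.
Total oxygen = 2.52433 mol. Normalization factor = 6/2.52433 = 2.37687.
Fe per 6 O = 0.29606 × 2.37687 = 0.704.

0.704 Fe apfu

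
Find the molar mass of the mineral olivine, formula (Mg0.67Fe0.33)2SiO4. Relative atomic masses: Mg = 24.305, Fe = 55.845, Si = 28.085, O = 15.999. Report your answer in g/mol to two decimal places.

Mg: 1.34 × 24.305 = 32.5687
Fe: 0.66 × 55.845 = 36.8577
Si: 1 × 28.085 = 28.0850
O: 4 × 15.999 = 63.9960
Summing the contributions gives the formula mass.

161.51 g/mol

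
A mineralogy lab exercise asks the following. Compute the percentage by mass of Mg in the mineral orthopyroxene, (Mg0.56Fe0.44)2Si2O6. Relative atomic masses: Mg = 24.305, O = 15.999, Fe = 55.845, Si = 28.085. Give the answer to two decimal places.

11.91 weight percent

Molar mass of (Mg0.56Fe0.44)2Si2O6: 1.12×24.305 + 0.88×55.845 + 2×28.085 + 6×15.999 = 228.529 g/mol.
Mass of Mg per formula unit: 1.12 × 24.305 = 27.222 g.
Weight fraction Mg = 27.222 / 228.529 = 0.1191.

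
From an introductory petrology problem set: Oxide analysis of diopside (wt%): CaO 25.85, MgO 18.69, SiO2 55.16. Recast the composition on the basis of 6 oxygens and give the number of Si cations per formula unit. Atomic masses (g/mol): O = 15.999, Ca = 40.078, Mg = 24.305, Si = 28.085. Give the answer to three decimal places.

CaO (M=56.077): mol = 0.46097; Ca = 0.46097, O = 0.46097.
MgO (M=40.304): mol = 0.46373; Mg = 0.46373, O = 0.46373.
SiO2 (M=60.083): mol = 0.91806; Si = 0.91806, O = 1.83612.
ΣO = 2.76082; factor = 6/ΣO = 2.17327.
Si apfu = 0.91806 × 2.17327 = 1.995.

1.995 Si apfu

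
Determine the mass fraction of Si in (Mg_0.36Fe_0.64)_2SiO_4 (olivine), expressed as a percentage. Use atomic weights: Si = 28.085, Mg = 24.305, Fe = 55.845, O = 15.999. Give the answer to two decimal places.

M((Mg_0.36Fe_0.64)_2SiO_4) = 181.062 g/mol.
Si contributes 1 × 28.085 = 28.085 g per mole.
28.085/181.062 = 0.1551 → 15.51%.

15.51 mass %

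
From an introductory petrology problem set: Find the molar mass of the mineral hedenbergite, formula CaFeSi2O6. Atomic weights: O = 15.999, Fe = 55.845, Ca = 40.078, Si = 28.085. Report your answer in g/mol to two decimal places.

248.09 g/mol

Ca: 1 × 40.078 = 40.0780
Fe: 1 × 55.845 = 55.8450
Si: 2 × 28.085 = 56.1700
O: 6 × 15.999 = 95.9940
Summing the contributions gives the formula mass.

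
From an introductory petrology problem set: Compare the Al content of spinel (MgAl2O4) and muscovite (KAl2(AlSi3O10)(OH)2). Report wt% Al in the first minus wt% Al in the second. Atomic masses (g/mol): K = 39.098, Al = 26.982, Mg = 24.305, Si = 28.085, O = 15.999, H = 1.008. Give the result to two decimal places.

17.61 percentage points

Al in MgAl2O4: molar mass 142.265 g/mol; 2×26.982 = 53.964 g → 37.93 wt%.
Al in KAl2(AlSi3O10)(OH)2: molar mass 398.303 g/mol; 3×26.982 = 80.946 g → 20.32 wt%.
Difference = 37.93 − 20.32 = 17.61 percentage points.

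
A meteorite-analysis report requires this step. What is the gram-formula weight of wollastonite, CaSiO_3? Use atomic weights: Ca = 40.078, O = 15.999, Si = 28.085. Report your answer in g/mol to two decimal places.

M = 1×40.078 + 1×28.085 + 3×15.999

116.16 g/mol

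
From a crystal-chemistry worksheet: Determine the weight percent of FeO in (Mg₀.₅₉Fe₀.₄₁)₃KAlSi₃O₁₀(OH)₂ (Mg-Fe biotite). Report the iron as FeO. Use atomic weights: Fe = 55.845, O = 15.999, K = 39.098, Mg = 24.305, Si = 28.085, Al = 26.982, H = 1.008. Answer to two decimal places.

Molar mass of (Mg₀.₅₉Fe₀.₄₁)₃KAlSi₃O₁₀(OH)₂ = 1.77·24.305 + 1.23·55.845 + 1·39.098 + 1·26.982 + 3·28.085 + 12·15.999 + 2·1.008 = 456.048 g/mol.
Each formula unit contains 1.23 Fe, equivalent to 1.23/1 = 1.2300 mol FeO.
M(FeO) = 1×55.845 + 1×15.999 = 71.844 g/mol.
Mass of FeO per formula unit = 1.2300 × 71.844 = 88.368 g.
FeO wt% = 88.368 / 456.048 × 100 = 19.38%.

19.38 wt%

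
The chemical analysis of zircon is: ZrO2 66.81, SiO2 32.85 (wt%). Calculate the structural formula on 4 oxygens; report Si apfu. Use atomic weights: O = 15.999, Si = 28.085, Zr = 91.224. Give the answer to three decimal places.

ZrO2: 66.81/123.222 = 0.54219 mol → 0.54219 mol Zr, 1.08438 mol O.
SiO2: 32.85/60.083 = 0.54674 mol → 0.54674 mol Si, 1.09348 mol O.
Total oxygen = 2.17786 mol. Normalization factor = 4/2.17786 = 1.83667.
Si per 4 O = 0.54674 × 1.83667 = 1.004.

1.004 Si apfu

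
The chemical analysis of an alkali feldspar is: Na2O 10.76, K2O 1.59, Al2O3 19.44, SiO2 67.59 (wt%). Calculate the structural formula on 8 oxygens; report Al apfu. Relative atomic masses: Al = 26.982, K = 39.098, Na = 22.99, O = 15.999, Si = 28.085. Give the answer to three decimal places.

10.76 wt% Na2O ÷ 61.979 g/mol = 0.17361 mol, giving 0.34722 Na and 0.17361 O.
1.59 wt% K2O ÷ 94.195 g/mol = 0.01688 mol, giving 0.03376 K and 0.01688 O.
19.44 wt% Al2O3 ÷ 101.961 g/mol = 0.19066 mol, giving 0.38132 Al and 0.57198 O.
67.59 wt% SiO2 ÷ 60.083 g/mol = 1.12494 mol, giving 1.12494 Si and 2.24988 O.
Oxygen sums to 3.01235; scaling by 8/3.01235 = 2.65573 puts the formula on 8 O.
Al: 0.38132 × 2.65573 = 1.013 atoms per formula unit.

1.013 Al apfu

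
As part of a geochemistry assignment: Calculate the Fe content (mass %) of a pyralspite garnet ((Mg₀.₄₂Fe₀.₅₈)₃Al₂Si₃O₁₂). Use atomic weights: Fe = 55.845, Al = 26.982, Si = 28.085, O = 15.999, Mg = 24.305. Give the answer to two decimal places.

Molar mass of (Mg₀.₄₂Fe₀.₅₈)₃Al₂Si₃O₁₂: 1.26*24.305 + 1.74*55.845 + 2*26.982 + 3*28.085 + 12*15.999 = 458.002 g/mol.
Mass of Fe per formula unit: 1.74 × 55.845 = 97.170 g.
Weight fraction Fe = 97.170 / 458.002 = 0.2122.

21.22 mass %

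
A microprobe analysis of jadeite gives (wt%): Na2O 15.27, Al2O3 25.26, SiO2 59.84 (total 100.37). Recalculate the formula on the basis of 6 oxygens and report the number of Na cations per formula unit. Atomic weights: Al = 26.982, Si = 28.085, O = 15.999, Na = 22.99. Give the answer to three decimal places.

15.27 wt% Na2O ÷ 61.979 g/mol = 0.24637 mol, giving 0.49274 Na and 0.24637 O.
25.26 wt% Al2O3 ÷ 101.961 g/mol = 0.24774 mol, giving 0.49548 Al and 0.74322 O.
59.84 wt% SiO2 ÷ 60.083 g/mol = 0.99596 mol, giving 0.99596 Si and 1.99192 O.
Oxygen sums to 2.98151; scaling by 6/2.98151 = 2.01240 puts the formula on 6 O.
Na: 0.49274 × 2.01240 = 0.992 atoms per formula unit.

0.992 Na apfu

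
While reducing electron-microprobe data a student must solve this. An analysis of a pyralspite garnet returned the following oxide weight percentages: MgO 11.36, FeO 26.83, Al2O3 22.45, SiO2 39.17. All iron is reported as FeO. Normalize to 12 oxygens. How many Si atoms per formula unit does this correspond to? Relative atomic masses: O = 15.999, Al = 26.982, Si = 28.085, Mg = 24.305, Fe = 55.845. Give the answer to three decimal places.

2.986 Si apfu

11.36 wt% MgO ÷ 40.304 g/mol = 0.28186 mol, giving 0.28186 Mg and 0.28186 O.
26.83 wt% FeO ÷ 71.844 g/mol = 0.37345 mol, giving 0.37345 Fe and 0.37345 O.
22.45 wt% Al2O3 ÷ 101.961 g/mol = 0.22018 mol, giving 0.44036 Al and 0.66054 O.
39.17 wt% SiO2 ÷ 60.083 g/mol = 0.65193 mol, giving 0.65193 Si and 1.30386 O.
Oxygen sums to 2.61971; scaling by 12/2.61971 = 4.58066 puts the formula on 12 O.
Si: 0.65193 × 4.58066 = 2.986 atoms per formula unit.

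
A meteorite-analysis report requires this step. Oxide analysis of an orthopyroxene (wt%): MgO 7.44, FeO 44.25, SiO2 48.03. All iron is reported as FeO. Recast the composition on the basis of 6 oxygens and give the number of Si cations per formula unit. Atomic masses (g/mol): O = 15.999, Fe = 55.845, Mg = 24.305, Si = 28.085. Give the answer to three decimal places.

7.44 wt% MgO ÷ 40.304 g/mol = 0.18460 mol, giving 0.18460 Mg and 0.18460 O.
44.25 wt% FeO ÷ 71.844 g/mol = 0.61592 mol, giving 0.61592 Fe and 0.61592 O.
48.03 wt% SiO2 ÷ 60.083 g/mol = 0.79939 mol, giving 0.79939 Si and 1.59878 O.
Oxygen sums to 2.39930; scaling by 6/2.39930 = 2.50073 puts the formula on 6 O.
Si: 0.79939 × 2.50073 = 1.999 atoms per formula unit.

1.999 Si apfu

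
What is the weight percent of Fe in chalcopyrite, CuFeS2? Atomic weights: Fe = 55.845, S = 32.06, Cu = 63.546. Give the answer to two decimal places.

30.43 mass %

Formula mass = 1×63.546 + 1×55.845 + 2×32.06 = 183.511 g/mol, of which 55.845 g is Fe.
So Fe makes up 55.845/183.511 = 0.3043 of the mass, i.e. 30.43%.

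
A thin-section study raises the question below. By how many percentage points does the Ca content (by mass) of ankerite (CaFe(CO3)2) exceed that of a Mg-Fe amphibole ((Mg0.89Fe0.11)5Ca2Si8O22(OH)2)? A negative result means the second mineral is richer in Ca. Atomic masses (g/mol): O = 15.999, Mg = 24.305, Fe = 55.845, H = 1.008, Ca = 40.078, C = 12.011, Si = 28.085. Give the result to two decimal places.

First mineral: 40.078 g Ca in 215.939 g formula = 18.56 wt% Ca.
Second mineral: 80.156 g Ca in 829.700 g formula = 9.66 wt% Ca.
18.56% − 9.66% gives a difference of 8.90 percentage points.

8.90 percentage points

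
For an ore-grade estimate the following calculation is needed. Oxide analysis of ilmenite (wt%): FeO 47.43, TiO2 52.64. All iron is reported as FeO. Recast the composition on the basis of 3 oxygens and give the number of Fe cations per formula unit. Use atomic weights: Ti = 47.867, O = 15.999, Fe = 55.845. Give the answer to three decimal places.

1.001 Fe apfu

FeO (M=71.844): mol = 0.66018; Fe = 0.66018, O = 0.66018.
TiO2 (M=79.865): mol = 0.65911; Ti = 0.65911, O = 1.31822.
ΣO = 1.97840; factor = 3/ΣO = 1.51638.
Fe apfu = 0.66018 × 1.51638 = 1.001.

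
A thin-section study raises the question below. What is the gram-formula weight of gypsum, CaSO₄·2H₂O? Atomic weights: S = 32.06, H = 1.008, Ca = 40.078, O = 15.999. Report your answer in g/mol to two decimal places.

172.16 g/mol

The formula mass is the sum 1*40.078 + 1*32.06 + 6*15.999 + 4*1.008.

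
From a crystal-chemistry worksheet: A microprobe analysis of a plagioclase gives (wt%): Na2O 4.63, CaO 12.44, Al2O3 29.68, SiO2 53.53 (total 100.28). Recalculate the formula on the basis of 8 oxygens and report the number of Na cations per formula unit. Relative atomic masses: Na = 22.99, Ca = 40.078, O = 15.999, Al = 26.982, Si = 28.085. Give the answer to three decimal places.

0.405 Na apfu

Na2O (M=61.979): mol = 0.07470; Na = 0.14940, O = 0.07470.
CaO (M=56.077): mol = 0.22184; Ca = 0.22184, O = 0.22184.
Al2O3 (M=101.961): mol = 0.29109; Al = 0.58218, O = 0.87327.
SiO2 (M=60.083): mol = 0.89093; Si = 0.89093, O = 1.78186.
ΣO = 2.95167; factor = 8/ΣO = 2.71033.
Na apfu = 0.14940 × 2.71033 = 0.405.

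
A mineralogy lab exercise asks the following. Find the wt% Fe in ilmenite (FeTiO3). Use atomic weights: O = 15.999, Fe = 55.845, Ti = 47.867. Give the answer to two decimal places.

36.81 weight percent

Molar mass of FeTiO3: 1*55.845 + 1*47.867 + 3*15.999 = 151.709 g/mol.
Mass of Fe per formula unit: 1 × 55.845 = 55.845 g.
Weight fraction Fe = 55.845 / 151.709 = 0.3681.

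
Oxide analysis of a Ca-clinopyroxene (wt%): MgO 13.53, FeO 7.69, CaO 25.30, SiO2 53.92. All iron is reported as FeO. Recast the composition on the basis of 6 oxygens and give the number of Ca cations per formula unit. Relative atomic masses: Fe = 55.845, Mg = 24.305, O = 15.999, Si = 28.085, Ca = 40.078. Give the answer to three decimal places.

MgO: 13.53/40.304 = 0.33570 mol → 0.33570 mol Mg, 0.33570 mol O.
FeO: 7.69/71.844 = 0.10704 mol → 0.10704 mol Fe, 0.10704 mol O.
CaO: 25.30/56.077 = 0.45117 mol → 0.45117 mol Ca, 0.45117 mol O.
SiO2: 53.92/60.083 = 0.89743 mol → 0.89743 mol Si, 1.79486 mol O.
Total oxygen = 2.68877 mol. Normalization factor = 6/2.68877 = 2.23150.
Ca per 6 O = 0.45117 × 2.23150 = 1.007.

1.007 Ca apfu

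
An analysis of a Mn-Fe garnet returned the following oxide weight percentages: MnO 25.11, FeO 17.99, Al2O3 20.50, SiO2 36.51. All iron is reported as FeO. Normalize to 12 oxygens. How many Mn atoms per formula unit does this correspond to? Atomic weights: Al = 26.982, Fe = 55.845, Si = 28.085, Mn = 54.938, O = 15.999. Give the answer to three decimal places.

MnO: 25.11/70.937 = 0.35398 mol → 0.35398 mol Mn, 0.35398 mol O.
FeO: 17.99/71.844 = 0.25040 mol → 0.25040 mol Fe, 0.25040 mol O.
Al2O3: 20.50/101.961 = 0.20106 mol → 0.40212 mol Al, 0.60318 mol O.
SiO2: 36.51/60.083 = 0.60766 mol → 0.60766 mol Si, 1.21532 mol O.
Total oxygen = 2.42288 mol. Normalization factor = 12/2.42288 = 4.95278.
Mn per 12 O = 0.35398 × 4.95278 = 1.753.

1.753 Mn apfu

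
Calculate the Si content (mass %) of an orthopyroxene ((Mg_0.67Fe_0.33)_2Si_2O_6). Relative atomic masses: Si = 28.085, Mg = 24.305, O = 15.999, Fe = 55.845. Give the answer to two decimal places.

25.35 mass %

Formula mass = 1.34×24.305 + 0.66×55.845 + 2×28.085 + 6×15.999 = 221.590 g/mol, of which 56.170 g is Si.
So Si makes up 56.170/221.590 = 0.2535 of the mass, i.e. 25.35%.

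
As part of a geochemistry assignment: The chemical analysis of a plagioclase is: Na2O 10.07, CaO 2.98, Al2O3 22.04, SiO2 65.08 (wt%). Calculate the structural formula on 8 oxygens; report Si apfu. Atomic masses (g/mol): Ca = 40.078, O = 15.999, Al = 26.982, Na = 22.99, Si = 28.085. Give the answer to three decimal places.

10.07 wt% Na2O ÷ 61.979 g/mol = 0.16247 mol, giving 0.32494 Na and 0.16247 O.
2.98 wt% CaO ÷ 56.077 g/mol = 0.05314 mol, giving 0.05314 Ca and 0.05314 O.
22.04 wt% Al2O3 ÷ 101.961 g/mol = 0.21616 mol, giving 0.43232 Al and 0.64848 O.
65.08 wt% SiO2 ÷ 60.083 g/mol = 1.08317 mol, giving 1.08317 Si and 2.16634 O.
Oxygen sums to 3.03043; scaling by 8/3.03043 = 2.63989 puts the formula on 8 O.
Si: 1.08317 × 2.63989 = 2.859 atoms per formula unit.

2.859 Si apfu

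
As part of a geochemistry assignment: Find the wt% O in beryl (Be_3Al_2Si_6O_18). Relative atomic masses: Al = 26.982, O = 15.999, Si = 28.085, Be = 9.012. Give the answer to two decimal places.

Molar mass of Be_3Al_2Si_6O_18: 3·9.012 + 2·26.982 + 6·28.085 + 18·15.999 = 537.492 g/mol.
Mass of O per formula unit: 18 × 15.999 = 287.982 g.
Weight fraction O = 287.982 / 537.492 = 0.5358.

53.58 mass %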